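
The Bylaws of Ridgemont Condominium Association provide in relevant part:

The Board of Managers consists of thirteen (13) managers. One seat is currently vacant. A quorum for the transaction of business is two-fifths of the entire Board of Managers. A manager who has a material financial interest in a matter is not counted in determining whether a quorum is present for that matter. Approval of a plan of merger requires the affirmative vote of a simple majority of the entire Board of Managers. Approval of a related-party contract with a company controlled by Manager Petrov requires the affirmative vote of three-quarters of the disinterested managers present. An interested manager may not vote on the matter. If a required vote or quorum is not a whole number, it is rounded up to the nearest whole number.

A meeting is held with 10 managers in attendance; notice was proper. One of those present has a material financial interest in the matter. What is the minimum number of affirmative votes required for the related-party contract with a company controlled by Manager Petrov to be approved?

The related-party contract with a company controlled by Manager Petrov requires three-fourths of the disinterested managers present (10 − 1 = 9).
3/4 of 9 = 6.75, rounded up to 7.

7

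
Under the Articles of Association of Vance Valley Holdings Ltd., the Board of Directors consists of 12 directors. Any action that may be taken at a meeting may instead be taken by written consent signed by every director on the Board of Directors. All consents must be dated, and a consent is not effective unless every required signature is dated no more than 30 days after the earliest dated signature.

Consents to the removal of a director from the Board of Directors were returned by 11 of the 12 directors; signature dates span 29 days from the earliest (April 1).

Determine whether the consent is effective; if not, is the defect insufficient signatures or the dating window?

Signatures required: the unanimous vote of 12 — unanimous means all 12, so 12 needed; 11 signed. Insufficient.
Dating window: the latest signature is 29 days after the earliest; the limit is 30 days. Within the window.

Not effective — insufficient signatures.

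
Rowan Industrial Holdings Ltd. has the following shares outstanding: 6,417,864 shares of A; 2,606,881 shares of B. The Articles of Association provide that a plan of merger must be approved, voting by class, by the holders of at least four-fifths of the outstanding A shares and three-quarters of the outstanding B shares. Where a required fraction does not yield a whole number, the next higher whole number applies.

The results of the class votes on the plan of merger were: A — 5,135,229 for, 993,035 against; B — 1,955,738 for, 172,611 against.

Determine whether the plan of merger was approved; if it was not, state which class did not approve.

A: 4/5 of 6417864 = 5134291.20, rounded up to 5134292; 5,134,292 required, 5,135,229 in favor — approved.
B: 3/4 of 2606881 = 1955160.75, rounded up to 1955161; 1,955,161 required, 1,955,738 in favor — approved.

Approved — every class gave the required vote.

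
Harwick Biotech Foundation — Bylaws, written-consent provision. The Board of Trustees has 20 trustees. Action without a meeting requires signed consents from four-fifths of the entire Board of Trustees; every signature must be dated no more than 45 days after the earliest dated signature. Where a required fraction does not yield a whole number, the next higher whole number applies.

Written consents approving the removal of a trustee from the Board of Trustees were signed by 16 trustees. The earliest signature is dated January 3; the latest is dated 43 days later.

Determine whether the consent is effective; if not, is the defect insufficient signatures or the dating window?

Effective — both the signature and dating-window requirements are satisfied.

Signatures required: four-fifths of 20 — 4/5 of 20 = 16, so 16 needed; 16 signed. Sufficient.
Dating window: the latest signature is 43 days after the earliest; the limit is 45 days. Within the window.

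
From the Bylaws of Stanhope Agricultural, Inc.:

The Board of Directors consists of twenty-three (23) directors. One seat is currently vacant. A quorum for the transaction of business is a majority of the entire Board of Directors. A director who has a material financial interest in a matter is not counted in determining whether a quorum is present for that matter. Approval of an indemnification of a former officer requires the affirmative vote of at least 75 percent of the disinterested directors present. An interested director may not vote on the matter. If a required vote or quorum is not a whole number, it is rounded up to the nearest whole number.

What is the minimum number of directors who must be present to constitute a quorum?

A majority of 23 is 12.

12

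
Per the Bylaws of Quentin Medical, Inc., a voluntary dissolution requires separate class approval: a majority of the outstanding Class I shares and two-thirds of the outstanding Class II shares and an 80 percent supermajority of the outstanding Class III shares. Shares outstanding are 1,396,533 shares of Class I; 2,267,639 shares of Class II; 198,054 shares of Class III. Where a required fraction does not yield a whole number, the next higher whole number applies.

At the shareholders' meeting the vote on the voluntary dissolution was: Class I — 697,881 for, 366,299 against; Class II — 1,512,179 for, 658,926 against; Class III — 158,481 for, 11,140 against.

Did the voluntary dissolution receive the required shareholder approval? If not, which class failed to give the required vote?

Not approved — the Class I shares did not give the required vote.

Class I: a majority of 1396533 is 698267; 698,267 required, 697,881 in favor — not approved.
Class II: 2/3 of 2267639 = 1511759.33, rounded up to 1511760; 1,511,760 required, 1,512,179 in favor — approved.
Class III: 4/5 of 198054 = 158443.20, rounded up to 158444; 158,444 required, 158,481 in favor — approved.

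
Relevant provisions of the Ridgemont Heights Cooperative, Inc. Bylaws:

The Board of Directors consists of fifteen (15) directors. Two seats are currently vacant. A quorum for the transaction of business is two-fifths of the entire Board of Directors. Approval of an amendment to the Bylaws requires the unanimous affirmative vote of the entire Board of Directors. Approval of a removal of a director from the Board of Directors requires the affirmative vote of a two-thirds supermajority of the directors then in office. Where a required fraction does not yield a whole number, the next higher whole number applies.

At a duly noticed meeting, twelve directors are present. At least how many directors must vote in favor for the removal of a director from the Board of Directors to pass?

The removal of a director from the Board of Directors requires two-thirds of the directors then in office (13).
2/3 of 13 = 8.67, rounded up to 9.

9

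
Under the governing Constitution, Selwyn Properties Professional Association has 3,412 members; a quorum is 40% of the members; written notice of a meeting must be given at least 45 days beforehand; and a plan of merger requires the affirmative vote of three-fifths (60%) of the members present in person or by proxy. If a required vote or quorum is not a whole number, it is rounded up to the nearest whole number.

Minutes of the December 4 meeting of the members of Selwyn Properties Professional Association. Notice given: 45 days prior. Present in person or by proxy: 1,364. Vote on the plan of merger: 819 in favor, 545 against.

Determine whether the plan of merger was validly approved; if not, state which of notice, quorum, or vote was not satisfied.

Invalid — quorum requirement not satisfied.

Notice: 45 days given; 45 required. Satisfied.
Quorum: 40% of 3,412 = 1,364.80, rounded up to 1,365; 1,364 present. Not satisfied.
Vote: requires three-fifths of those present (1,364); 3/5 of 1364 = 818.40, rounded up to 819, so 819 needed; 819 in favor. Satisfied.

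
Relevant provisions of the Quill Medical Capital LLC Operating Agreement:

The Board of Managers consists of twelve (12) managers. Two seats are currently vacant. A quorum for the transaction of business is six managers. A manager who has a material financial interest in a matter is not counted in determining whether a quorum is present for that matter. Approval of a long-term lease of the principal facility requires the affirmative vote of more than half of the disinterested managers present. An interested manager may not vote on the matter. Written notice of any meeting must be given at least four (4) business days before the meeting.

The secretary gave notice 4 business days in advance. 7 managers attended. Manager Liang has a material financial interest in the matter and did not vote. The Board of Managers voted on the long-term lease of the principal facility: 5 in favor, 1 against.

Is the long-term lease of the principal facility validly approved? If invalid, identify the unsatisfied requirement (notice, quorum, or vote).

Notice: 4 business days given; 4 required (4 ≥ 4). Satisfied.
Quorum: 7 present, but the 1 interested manager does not count, leaving 6. Quorum is 6. Satisfied.
Vote: the long-term lease of the principal facility requires a majority of the disinterested managers present (7 − 1 = 6). A majority of 6 is 4, so 4 affirmative votes are needed; 5 voted in favor. Satisfied.

Valid — all requirements satisfied.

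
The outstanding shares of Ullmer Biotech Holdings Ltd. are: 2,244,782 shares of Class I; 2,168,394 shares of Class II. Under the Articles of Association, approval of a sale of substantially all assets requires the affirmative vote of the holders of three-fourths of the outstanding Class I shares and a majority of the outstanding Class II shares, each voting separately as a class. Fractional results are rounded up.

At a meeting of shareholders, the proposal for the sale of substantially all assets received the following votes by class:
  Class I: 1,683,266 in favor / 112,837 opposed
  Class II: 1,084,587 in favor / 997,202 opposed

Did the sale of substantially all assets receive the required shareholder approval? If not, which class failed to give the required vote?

Not approved — the Class I shares did not give the required vote.

Class I: 3/4 of 2244782 = 1683586.50, rounded up to 1683587; 1,683,587 required, 1,683,266 in favor — not approved.
Class II: a majority of 2168394 is 1084198; 1,084,198 required, 1,084,587 in favor — approved.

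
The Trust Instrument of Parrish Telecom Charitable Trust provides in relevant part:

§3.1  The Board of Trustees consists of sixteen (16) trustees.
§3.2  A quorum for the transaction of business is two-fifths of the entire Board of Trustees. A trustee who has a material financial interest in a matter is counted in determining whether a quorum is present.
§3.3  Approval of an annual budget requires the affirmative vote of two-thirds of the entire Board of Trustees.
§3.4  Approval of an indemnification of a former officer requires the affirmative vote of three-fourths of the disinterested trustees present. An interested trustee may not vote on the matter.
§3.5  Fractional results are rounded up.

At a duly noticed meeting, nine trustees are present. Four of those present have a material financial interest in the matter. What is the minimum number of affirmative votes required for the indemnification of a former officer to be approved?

The indemnification of a former officer requires three-fourths of the disinterested trustees present (9 − 4 = 5).
3/4 of 5 = 3.75, rounded up to 4.

4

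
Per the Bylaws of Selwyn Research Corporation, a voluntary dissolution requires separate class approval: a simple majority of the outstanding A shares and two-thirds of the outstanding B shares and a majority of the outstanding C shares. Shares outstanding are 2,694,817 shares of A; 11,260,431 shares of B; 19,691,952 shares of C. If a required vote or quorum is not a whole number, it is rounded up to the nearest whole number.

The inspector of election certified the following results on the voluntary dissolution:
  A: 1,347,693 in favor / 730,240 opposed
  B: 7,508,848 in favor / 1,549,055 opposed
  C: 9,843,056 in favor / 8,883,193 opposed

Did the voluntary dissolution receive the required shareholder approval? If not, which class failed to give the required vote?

A: a majority of 2694817 is 1347409; 1,347,409 required, 1,347,693 in favor — approved.
B: 2/3 of 11260431 = 7506954; 7,506,954 required, 7,508,848 in favor — approved.
C: a majority of 19691952 is 9845977; 9,845,977 required, 9,843,056 in favor — not approved.

Not approved — the C shares did not give the required vote.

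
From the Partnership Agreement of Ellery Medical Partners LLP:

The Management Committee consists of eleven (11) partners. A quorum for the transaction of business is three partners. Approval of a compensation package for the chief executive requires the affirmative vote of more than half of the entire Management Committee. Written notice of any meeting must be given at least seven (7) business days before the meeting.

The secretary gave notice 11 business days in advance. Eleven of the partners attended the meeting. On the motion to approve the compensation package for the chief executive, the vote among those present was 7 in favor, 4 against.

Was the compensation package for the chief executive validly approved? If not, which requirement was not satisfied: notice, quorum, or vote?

Valid — all requirements satisfied.

Notice: 11 business days given; 7 required (11 ≥ 7). Satisfied.
Quorum: 11 present; quorum is 3. Satisfied.
Vote: the compensation package for the chief executive requires a majority of the entire Management Committee (11). A majority of 11 is 6, so 6 affirmative votes are needed; 7 voted in favor. Satisfied.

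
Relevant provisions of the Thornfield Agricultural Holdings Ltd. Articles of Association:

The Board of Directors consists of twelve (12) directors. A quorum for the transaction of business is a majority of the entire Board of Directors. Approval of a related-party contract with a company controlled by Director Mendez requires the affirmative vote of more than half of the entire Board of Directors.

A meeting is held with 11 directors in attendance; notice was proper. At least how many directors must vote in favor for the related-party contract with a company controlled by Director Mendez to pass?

7

The related-party contract with a company controlled by Director Mendez requires a majority of the entire Board of Directors (12).
A majority of 12 is 7.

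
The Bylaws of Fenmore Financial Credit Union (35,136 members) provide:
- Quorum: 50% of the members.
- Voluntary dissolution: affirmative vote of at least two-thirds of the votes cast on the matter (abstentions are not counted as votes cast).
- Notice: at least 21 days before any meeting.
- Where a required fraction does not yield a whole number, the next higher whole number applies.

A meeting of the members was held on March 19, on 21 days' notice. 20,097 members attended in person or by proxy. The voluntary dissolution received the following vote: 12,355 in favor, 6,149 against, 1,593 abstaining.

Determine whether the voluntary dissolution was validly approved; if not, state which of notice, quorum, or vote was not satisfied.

Notice: 21 days given; 21 required. Satisfied.
Quorum: 50% of 35,136 = 17,568; 20,097 present. Satisfied.
Vote: requires two-thirds of the votes cast (20,097 − 1,593 abstaining = 18,504); 2/3 of 18504 = 12336, so 12,336 needed; 12,355 in favor. Satisfied.

Valid — all requirements satisfied.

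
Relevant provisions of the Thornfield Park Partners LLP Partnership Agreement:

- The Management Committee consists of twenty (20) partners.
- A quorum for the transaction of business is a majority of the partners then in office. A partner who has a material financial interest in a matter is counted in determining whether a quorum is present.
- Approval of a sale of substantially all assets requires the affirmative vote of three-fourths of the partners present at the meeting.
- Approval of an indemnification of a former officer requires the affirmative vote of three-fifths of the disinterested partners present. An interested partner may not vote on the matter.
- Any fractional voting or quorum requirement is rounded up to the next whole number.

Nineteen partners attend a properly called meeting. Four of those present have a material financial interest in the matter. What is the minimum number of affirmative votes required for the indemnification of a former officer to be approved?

9

The indemnification of a former officer requires three-fifths of the disinterested partners present (19 − 4 = 15).
3/5 of 15 = 9.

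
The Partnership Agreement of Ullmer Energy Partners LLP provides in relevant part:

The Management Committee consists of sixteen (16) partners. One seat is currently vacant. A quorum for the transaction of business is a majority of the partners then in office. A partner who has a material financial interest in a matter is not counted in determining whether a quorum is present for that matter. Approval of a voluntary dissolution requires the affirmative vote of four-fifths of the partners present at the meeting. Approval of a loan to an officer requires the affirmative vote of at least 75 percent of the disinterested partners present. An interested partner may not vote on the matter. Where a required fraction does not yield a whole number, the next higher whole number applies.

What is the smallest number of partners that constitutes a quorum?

A majority of 15 is 8.

8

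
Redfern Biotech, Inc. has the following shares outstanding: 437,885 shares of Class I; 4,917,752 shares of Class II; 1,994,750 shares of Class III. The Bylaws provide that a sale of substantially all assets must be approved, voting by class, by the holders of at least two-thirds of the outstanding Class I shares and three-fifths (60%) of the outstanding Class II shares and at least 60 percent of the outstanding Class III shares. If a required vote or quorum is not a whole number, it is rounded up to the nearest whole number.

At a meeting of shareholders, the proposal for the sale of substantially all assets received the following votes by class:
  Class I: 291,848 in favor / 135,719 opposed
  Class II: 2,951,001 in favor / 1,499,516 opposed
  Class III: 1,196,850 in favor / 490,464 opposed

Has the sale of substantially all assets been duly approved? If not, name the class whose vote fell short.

Class I: 2/3 of 437885 = 291923.33, rounded up to 291924; 291,924 required, 291,848 in favor — not approved.
Class II: 3/5 of 4917752 = 2950651.20, rounded up to 2950652; 2,950,652 required, 2,951,001 in favor — approved.
Class III: 3/5 of 1994750 = 1196850; 1,196,850 required, 1,196,850 in favor — approved.

Not approved — the Class I shares did not give the required vote.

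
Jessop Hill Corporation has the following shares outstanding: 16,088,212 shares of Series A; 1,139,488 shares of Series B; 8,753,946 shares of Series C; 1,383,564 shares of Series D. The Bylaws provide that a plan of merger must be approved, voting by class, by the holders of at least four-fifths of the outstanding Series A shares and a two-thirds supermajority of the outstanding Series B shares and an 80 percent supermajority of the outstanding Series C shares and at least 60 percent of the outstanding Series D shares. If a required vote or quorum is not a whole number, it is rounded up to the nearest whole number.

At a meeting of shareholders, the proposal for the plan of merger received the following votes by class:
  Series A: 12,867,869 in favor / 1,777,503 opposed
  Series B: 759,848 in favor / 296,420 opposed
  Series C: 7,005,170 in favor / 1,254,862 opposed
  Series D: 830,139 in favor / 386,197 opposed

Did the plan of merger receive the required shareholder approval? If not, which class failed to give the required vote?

Series A: 4/5 of 16088212 = 12870569.60, rounded up to 12870570; 12,870,570 required, 12,867,869 in favor — not approved.
Series B: 2/3 of 1139488 = 759658.67, rounded up to 759659; 759,659 required, 759,848 in favor — approved.
Series C: 4/5 of 8753946 = 7003156.80, rounded up to 7003157; 7,003,157 required, 7,005,170 in favor — approved.
Series D: 3/5 of 1383564 = 830138.40, rounded up to 830139; 830,139 required, 830,139 in favor — approved.

Not approved — the Series A shares did not give the required vote.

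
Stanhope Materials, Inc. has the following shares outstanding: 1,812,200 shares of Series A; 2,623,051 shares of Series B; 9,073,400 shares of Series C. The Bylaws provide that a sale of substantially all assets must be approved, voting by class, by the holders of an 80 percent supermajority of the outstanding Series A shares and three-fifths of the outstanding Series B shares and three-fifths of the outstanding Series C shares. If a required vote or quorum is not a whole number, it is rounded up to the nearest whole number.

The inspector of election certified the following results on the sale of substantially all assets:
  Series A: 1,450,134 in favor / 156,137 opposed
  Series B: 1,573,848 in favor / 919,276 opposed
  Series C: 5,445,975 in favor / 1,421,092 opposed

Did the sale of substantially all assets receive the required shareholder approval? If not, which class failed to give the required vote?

Approved — every class gave the required vote.

Series A: 4/5 of 1812200 = 1449760; 1,449,760 required, 1,450,134 in favor — approved.
Series B: 3/5 of 2623051 = 1573830.60, rounded up to 1573831; 1,573,831 required, 1,573,848 in favor — approved.
Series C: 3/5 of 9073400 = 5444040; 5,444,040 required, 5,445,975 in favor — approved.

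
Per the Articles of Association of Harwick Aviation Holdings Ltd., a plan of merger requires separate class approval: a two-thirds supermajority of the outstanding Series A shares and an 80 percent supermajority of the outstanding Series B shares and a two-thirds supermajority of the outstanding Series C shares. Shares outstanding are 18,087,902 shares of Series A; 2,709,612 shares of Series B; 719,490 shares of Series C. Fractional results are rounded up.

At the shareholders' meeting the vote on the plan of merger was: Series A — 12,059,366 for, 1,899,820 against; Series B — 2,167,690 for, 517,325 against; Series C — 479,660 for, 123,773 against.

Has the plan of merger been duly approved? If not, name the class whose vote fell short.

Series A: 2/3 of 18087902 = 12058601.33, rounded up to 12058602; 12,058,602 required, 12,059,366 in favor — approved.
Series B: 4/5 of 2709612 = 2167689.60, rounded up to 2167690; 2,167,690 required, 2,167,690 in favor — approved.
Series C: 2/3 of 719490 = 479660; 479,660 required, 479,660 in favor — approved.

Approved — every class gave the required vote.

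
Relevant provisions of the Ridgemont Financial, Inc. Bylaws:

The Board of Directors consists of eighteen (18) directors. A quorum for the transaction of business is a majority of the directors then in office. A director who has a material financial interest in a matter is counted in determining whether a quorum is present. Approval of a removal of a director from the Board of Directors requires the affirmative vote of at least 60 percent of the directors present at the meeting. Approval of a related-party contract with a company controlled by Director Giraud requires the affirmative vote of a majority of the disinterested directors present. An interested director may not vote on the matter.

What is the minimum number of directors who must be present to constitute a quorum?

10

A majority of 18 is 10.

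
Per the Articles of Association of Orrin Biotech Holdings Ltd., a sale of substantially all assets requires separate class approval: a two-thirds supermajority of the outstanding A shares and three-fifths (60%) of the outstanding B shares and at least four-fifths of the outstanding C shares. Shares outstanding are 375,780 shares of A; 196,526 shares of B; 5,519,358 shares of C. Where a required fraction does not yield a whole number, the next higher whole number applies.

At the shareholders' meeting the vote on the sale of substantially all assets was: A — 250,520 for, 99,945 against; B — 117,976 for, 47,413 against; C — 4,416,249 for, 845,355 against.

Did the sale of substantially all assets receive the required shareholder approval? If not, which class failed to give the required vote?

Approved — every class gave the required vote.

A: 2/3 of 375780 = 250520; 250,520 required, 250,520 in favor — approved.
B: 3/5 of 196526 = 117915.60, rounded up to 117916; 117,916 required, 117,976 in favor — approved.
C: 4/5 of 5519358 = 4415486.40, rounded up to 4415487; 4,415,487 required, 4,416,249 in favor — approved.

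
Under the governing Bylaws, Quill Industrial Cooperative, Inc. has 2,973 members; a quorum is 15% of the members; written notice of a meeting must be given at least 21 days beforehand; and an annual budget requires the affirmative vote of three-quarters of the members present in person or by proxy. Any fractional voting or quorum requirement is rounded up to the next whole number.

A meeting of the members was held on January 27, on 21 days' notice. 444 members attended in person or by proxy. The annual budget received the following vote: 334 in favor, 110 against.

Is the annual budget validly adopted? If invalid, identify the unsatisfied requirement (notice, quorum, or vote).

Notice: 21 days given; 21 required. Satisfied.
Quorum: 15% of 2,973 = 445.95, rounded up to 446; 444 present. Not satisfied.
Vote: requires three-fourths of those present (444); 3/4 of 444 = 333, so 333 needed; 334 in favor. Satisfied.

Invalid — quorum requirement not satisfied.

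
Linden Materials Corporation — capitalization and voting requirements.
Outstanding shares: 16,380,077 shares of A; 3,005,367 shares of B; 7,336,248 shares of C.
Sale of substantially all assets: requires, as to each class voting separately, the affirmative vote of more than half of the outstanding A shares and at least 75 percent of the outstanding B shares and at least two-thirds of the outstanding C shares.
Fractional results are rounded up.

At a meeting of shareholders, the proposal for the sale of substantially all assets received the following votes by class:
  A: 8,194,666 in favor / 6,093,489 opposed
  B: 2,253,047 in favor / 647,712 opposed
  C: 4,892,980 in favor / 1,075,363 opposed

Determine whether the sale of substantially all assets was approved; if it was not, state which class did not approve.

A: a majority of 16380077 is 8190039; 8,190,039 required, 8,194,666 in favor — approved.
B: 3/4 of 3005367 = 2254025.25, rounded up to 2254026; 2,254,026 required, 2,253,047 in favor — not approved.
C: 2/3 of 7336248 = 4890832; 4,890,832 required, 4,892,980 in favor — approved.

Not approved — the B shares did not give the required vote.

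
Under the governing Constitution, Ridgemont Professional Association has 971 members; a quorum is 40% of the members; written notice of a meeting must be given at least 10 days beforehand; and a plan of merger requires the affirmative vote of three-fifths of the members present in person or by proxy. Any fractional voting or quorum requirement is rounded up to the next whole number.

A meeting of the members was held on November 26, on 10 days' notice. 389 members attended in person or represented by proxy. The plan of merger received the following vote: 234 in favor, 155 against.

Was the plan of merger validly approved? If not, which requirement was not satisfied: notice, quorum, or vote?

Notice: 10 days given; 10 required. Satisfied.
Quorum: 40% of 971 = 388.40, rounded up to 389; 389 present. Satisfied.
Vote: requires three-fifths of those present (389); 3/5 of 389 = 233.40, rounded up to 234, so 234 needed; 234 in favor. Satisfied.

Valid — all requirements satisfied.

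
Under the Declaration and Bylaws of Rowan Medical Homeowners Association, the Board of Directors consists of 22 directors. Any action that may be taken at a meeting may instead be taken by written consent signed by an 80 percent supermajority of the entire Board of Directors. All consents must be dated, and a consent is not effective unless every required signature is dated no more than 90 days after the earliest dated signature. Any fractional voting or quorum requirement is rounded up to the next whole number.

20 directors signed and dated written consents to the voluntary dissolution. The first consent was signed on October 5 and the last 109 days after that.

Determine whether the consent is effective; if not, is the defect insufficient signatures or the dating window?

Not effective — dating-window requirement not satisfied.

Signatures required: an 80 percent supermajority of 22 — 4/5 of 22 = 17.60, rounded up to 18, so 18 needed; 20 signed. Sufficient.
Dating window: the latest signature is 109 days after the earliest; the limit is 90 days. Outside the window.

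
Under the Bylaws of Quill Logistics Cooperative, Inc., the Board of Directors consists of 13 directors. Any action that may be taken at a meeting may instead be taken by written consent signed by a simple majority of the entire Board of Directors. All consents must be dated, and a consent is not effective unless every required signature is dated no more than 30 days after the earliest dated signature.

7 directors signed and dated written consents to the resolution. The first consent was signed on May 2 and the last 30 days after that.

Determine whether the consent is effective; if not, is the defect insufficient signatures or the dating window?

Effective — both the signature and dating-window requirements are satisfied.

Signatures required: a simple majority of 13 — a majority of 13 is 7, so 7 needed; 7 signed. Sufficient.
Dating window: the latest signature is 30 days after the earliest; the limit is 30 days. Within the window.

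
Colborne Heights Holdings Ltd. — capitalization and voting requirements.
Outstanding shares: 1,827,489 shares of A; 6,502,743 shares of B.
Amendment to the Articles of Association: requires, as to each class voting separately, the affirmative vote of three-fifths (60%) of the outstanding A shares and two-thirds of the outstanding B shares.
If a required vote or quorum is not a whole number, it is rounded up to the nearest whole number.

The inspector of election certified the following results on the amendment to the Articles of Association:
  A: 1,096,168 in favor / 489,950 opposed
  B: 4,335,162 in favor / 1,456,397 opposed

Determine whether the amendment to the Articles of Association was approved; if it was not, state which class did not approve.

A: 3/5 of 1827489 = 1096493.40, rounded up to 1096494; 1,096,494 required, 1,096,168 in favor — not approved.
B: 2/3 of 6502743 = 4335162; 4,335,162 required, 4,335,162 in favor — approved.

Not approved — the A shares did not give the required vote.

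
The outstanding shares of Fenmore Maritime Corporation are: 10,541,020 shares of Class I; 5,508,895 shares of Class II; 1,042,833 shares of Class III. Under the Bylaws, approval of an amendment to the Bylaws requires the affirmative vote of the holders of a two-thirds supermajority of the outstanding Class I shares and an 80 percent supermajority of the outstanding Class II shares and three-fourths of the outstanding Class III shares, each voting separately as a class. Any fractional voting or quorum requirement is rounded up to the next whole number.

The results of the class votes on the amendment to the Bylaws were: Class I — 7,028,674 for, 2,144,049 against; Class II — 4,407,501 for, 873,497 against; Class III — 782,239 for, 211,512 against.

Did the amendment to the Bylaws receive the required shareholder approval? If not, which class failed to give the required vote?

Approved — every class gave the required vote.

Class I: 2/3 of 10541020 = 7027346.67, rounded up to 7027347; 7,027,347 required, 7,028,674 in favor — approved.
Class II: 4/5 of 5508895 = 4407116; 4,407,116 required, 4,407,501 in favor — approved.
Class III: 3/4 of 1042833 = 782124.75, rounded up to 782125; 782,125 required, 782,239 in favor — approved.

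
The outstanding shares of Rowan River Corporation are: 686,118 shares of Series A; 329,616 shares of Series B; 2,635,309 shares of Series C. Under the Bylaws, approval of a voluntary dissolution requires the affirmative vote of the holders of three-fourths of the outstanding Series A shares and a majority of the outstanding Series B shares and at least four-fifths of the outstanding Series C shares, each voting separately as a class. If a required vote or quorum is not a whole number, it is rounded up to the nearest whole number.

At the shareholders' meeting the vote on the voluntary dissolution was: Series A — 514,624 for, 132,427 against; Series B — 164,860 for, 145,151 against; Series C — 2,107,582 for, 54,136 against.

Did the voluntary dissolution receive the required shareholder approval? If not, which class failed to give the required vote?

Series A: 3/4 of 686118 = 514588.50, rounded up to 514589; 514,589 required, 514,624 in favor — approved.
Series B: a majority of 329616 is 164809; 164,809 required, 164,860 in favor — approved.
Series C: 4/5 of 2635309 = 2108247.20, rounded up to 2108248; 2,108,248 required, 2,107,582 in favor — not approved.

Not approved — the Series C shares did not give the required vote.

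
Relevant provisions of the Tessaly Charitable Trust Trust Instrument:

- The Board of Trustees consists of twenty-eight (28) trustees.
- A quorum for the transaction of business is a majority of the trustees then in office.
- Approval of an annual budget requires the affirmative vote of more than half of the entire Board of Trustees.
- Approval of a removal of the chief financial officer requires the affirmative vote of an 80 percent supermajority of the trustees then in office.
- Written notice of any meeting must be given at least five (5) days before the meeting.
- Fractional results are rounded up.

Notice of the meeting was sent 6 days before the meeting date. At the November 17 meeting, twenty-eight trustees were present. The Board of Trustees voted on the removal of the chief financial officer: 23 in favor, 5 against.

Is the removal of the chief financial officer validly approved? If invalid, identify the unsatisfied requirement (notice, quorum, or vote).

Notice: 6 days given; 5 required (6 ≥ 5). Satisfied.
Quorum: 28 present; quorum is 15. Satisfied.
Vote: the removal of the chief financial officer requires four-fifths of the trustees then in office (28). 4/5 of 28 = 22.40, rounded up to 23, so 23 affirmative votes are needed; 23 voted in favor. Satisfied.

Valid — all requirements satisfied.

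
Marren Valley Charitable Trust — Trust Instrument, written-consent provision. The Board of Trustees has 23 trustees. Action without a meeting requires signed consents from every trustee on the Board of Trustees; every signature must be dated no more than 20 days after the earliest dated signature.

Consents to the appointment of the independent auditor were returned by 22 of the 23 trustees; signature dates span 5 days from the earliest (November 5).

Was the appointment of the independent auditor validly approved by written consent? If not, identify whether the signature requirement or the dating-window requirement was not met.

Not effective — insufficient signatures.

Signatures required: the unanimous vote of 23 — unanimous means all 23, so 23 needed; 22 signed. Insufficient.
Dating window: the latest signature is 5 days after the earliest; the limit is 20 days. Within the window.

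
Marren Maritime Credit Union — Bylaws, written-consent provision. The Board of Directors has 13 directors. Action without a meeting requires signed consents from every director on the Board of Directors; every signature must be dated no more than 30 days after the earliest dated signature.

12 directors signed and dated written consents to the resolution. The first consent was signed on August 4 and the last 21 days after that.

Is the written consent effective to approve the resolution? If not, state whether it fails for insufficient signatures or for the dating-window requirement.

Not effective — insufficient signatures.

Signatures required: the unanimous vote of 13 — unanimous means all 13, so 13 needed; 12 signed. Insufficient.
Dating window: the latest signature is 21 days after the earliest; the limit is 30 days. Within the window.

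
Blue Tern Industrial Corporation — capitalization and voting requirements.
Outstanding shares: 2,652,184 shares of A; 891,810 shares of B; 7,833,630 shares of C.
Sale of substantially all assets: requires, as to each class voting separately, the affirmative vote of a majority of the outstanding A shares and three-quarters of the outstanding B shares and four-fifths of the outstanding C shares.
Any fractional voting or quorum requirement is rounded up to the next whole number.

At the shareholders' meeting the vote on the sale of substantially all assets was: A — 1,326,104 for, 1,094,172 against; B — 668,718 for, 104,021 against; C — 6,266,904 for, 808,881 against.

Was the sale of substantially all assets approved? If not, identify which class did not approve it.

A: a majority of 2652184 is 1326093; 1,326,093 required, 1,326,104 in favor — approved.
B: 3/4 of 891810 = 668857.50, rounded up to 668858; 668,858 required, 668,718 in favor — not approved.
C: 4/5 of 7833630 = 6266904; 6,266,904 required, 6,266,904 in favor — approved.

Not approved — the B shares did not give the required vote.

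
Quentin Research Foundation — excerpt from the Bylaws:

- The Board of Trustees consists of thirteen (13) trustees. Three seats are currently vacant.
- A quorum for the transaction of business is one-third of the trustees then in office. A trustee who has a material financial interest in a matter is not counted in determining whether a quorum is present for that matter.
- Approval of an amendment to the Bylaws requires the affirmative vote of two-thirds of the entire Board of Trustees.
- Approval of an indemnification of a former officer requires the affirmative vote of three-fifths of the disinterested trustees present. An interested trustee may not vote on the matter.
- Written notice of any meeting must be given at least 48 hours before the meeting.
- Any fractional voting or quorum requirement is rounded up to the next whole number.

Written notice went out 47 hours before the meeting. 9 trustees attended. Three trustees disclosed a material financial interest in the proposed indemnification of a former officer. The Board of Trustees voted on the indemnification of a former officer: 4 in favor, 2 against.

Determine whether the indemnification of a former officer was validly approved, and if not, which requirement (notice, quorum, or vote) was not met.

Notice: 47 hours given; 48 required (47 < 48). Not satisfied.
Quorum: 9 present, but the 3 interested trustees do not count, leaving 6. Quorum is 4. Satisfied.
Vote: the indemnification of a former officer requires three-fifths of the disinterested trustees present (9 − 3 = 6). 3/5 of 6 = 3.60, rounded up to 4, so 4 affirmative votes are needed; 4 voted in favor. Satisfied.

Invalid — notice requirement not satisfied.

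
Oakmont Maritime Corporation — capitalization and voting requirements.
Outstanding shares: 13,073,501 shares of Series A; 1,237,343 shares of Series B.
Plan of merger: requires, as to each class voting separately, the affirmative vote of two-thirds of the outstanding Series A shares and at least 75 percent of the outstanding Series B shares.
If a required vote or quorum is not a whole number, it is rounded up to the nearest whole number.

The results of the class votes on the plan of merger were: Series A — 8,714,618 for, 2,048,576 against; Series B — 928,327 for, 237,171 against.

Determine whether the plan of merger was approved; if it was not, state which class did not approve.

Series A: 2/3 of 13073501 = 8715667.33, rounded up to 8715668; 8,715,668 required, 8,714,618 in favor — not approved.
Series B: 3/4 of 1237343 = 928007.25, rounded up to 928008; 928,008 required, 928,327 in favor — approved.

Not approved — the Series A shares did not give the required vote.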